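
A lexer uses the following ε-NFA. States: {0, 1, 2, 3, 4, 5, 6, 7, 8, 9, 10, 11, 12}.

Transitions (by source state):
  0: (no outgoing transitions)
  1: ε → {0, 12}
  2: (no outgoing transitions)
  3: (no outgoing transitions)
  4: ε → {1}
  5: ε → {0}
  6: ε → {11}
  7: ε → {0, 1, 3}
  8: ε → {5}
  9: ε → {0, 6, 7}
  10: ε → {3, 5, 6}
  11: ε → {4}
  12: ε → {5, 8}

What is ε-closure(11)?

{0, 1, 4, 5, 8, 11, 12}

Start with {11}.
From 11 via ε: add 4.
From 4 via ε: add 1.
From 1 via ε: add 0, 12.
From 12 via ε: add 5, 8.
No new states can be added; the closed set is {0, 1, 4, 5, 8, 11, 12}.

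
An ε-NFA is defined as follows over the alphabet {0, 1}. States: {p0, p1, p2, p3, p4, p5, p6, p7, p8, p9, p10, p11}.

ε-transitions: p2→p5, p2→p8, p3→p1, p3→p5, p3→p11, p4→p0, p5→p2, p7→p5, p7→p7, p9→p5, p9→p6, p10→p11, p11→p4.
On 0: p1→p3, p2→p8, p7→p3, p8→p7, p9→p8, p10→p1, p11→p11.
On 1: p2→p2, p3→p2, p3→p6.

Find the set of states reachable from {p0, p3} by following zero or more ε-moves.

{p0, p1, p2, p3, p4, p5, p8, p11}

Start with {p0, p3}.
From p3 via ε: add p1, p5, p11.
From p5 via ε: add p2.
From p11 via ε: add p4.
From p2 via ε: add p8.
No new states can be added; the closed set is {p0, p1, p2, p3, p4, p5, p8, p11}.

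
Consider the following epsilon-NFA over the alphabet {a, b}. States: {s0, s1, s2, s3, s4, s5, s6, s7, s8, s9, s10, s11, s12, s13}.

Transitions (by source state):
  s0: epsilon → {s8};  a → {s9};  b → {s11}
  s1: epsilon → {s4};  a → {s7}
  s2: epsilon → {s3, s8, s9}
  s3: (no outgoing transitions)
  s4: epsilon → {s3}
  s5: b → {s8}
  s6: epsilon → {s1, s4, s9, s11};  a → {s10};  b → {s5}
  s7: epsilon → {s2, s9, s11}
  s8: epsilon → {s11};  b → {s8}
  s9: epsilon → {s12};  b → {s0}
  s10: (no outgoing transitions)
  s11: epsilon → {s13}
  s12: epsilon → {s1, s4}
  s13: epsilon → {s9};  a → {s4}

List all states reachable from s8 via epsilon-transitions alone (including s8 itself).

Start with {s8}.
From s8 via epsilon: add s11.
From s11 via epsilon: add s13.
From s13 via epsilon: add s9.
From s9 via epsilon: add s12.
From s12 via epsilon: add s1, s4.
From s4 via epsilon: add s3.
No new states can be added; the closed set is {s1, s3, s4, s8, s9, s11, s12, s13}.

{s1, s3, s4, s8, s9, s11, s12, s13}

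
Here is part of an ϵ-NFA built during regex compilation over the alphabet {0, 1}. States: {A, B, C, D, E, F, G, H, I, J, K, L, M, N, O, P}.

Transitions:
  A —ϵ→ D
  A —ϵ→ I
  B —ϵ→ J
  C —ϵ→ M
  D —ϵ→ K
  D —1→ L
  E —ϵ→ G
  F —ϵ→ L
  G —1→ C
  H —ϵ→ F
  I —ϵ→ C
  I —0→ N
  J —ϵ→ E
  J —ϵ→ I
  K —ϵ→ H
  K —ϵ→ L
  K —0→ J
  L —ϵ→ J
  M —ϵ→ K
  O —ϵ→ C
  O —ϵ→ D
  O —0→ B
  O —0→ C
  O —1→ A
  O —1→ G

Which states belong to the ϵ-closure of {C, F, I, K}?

{C, E, F, G, H, I, J, K, L, M}

Start with {C, F, I, K}.
From C via ϵ: add M.
From F via ϵ: add L.
From K via ϵ: add H.
From L via ϵ: add J.
From J via ϵ: add E.
From E via ϵ: add G.
No new states can be added; the closed set is {C, E, F, G, H, I, J, K, L, M}.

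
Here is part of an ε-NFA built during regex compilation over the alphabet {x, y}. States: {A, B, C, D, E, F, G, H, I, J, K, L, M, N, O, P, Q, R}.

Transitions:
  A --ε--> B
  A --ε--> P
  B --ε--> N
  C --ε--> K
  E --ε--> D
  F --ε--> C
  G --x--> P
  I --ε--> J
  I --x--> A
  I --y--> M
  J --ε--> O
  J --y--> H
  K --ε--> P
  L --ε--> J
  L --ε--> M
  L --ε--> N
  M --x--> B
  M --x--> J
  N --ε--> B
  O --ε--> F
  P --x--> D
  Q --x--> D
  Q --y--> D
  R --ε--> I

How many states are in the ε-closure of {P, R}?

Start with {P, R}.
From R via ε: add I.
From I via ε: add J.
From J via ε: add O.
From O via ε: add F.
From F via ε: add C.
From C via ε: add K.
ε-closure = {C, F, I, J, K, O, P, R}, which has 8 states.

8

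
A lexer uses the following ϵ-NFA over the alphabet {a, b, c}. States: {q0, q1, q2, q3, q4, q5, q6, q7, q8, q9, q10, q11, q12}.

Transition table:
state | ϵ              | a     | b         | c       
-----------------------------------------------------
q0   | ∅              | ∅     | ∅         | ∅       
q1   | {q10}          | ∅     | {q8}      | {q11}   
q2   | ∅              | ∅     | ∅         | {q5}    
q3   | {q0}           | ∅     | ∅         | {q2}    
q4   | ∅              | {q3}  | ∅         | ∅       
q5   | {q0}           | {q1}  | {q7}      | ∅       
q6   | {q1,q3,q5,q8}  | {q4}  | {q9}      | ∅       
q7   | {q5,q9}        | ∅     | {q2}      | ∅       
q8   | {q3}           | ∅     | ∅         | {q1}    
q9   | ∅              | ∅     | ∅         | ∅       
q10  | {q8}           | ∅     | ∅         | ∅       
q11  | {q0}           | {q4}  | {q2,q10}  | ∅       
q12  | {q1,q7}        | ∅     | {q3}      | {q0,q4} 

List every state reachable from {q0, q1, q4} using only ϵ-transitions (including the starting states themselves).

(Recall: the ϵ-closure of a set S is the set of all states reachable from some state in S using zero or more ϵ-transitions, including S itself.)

Start with {q0, q1, q4}.
From q1 via ϵ: add q10.
From q10 via ϵ: add q8.
From q8 via ϵ: add q3.
No new states can be added; the closed set is {q0, q1, q3, q4, q8, q10}.

{q0, q1, q3, q4, q8, q10}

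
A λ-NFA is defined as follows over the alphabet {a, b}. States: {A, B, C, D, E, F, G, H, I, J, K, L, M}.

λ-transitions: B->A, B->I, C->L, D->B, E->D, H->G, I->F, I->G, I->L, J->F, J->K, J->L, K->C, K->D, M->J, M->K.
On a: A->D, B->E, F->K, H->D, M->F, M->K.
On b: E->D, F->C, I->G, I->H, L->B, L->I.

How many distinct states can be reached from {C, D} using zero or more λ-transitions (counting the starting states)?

Start with {C, D}.
From C via λ: add L.
From D via λ: add B.
From B via λ: add A, I.
From I via λ: add F, G.
λ-closure = {A, B, C, D, F, G, I, L}, which has 8 states.

8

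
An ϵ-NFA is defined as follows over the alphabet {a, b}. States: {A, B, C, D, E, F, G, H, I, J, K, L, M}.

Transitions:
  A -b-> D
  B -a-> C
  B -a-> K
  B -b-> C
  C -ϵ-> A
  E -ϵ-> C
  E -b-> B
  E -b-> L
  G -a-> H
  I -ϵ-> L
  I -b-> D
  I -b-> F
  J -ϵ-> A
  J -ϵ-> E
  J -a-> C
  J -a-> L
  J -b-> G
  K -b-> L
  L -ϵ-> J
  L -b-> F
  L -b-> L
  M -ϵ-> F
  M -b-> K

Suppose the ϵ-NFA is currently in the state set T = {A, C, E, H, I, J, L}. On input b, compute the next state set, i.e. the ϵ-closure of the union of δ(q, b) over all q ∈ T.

{A, B, C, D, E, F, G, J, L}

A on b → {D}.
E on b → {B, L}.
I on b → {D, F}.
J on b → {G}.
L on b → {F, L}.
No b-transition from C, H.
Union after reading b: {B, D, F, G, L}.
Now take the ϵ-closure:
From L via ϵ: add J.
From J via ϵ: add A, E.
From E via ϵ: add C.
No new states can be added; the closed set is {A, B, C, D, E, F, G, J, L}.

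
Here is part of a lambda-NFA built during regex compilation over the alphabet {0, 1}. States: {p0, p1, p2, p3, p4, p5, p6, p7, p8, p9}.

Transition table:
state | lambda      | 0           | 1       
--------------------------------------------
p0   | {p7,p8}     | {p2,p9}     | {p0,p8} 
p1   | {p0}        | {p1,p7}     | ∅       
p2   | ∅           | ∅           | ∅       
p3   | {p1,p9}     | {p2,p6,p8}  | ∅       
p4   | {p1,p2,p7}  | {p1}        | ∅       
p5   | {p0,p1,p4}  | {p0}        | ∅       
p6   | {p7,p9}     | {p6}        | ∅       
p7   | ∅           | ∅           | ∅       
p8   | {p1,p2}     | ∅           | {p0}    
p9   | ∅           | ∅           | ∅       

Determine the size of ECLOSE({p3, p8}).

Start with {p3, p8}.
From p3 via lambda: add p1, p9.
From p8 via lambda: add p2.
From p1 via lambda: add p0.
From p0 via lambda: add p7.
lambda-closure = {p0, p1, p2, p3, p7, p8, p9}, which has 7 states.

7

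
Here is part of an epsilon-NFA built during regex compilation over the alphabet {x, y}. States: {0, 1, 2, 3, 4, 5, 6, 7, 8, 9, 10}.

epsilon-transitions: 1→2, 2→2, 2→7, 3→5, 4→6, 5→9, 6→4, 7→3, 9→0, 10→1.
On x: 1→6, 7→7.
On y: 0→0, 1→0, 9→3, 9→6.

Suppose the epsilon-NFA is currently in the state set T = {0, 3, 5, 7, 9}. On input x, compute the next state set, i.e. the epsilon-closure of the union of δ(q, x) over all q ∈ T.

{0, 3, 5, 7, 9}

7 on x → {7}.
No x-transition from 0, 3, 5, 9.
Union after reading x: {7}.
Now take the epsilon-closure:
From 7 via epsilon: add 3.
From 3 via epsilon: add 5.
From 5 via epsilon: add 9.
From 9 via epsilon: add 0.
No new states can be added; the closed set is {0, 3, 5, 7, 9}.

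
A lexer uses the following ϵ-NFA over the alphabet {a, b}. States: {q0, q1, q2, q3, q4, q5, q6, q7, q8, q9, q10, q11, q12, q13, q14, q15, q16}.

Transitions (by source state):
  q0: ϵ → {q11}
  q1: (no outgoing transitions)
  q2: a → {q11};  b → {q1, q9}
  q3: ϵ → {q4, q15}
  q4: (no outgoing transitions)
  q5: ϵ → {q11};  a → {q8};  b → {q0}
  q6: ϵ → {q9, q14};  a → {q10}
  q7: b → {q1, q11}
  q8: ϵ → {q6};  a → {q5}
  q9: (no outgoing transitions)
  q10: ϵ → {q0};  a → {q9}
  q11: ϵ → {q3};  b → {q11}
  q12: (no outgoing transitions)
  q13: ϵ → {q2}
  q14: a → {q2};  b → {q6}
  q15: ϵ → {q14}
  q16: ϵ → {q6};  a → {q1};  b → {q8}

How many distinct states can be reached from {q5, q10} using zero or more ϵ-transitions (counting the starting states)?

Start with {q5, q10}.
From q5 via ϵ: add q11.
From q10 via ϵ: add q0.
From q11 via ϵ: add q3.
From q3 via ϵ: add q4, q15.
From q15 via ϵ: add q14.
ϵ-closure = {q0, q3, q4, q5, q10, q11, q14, q15}, which has 8 states.

8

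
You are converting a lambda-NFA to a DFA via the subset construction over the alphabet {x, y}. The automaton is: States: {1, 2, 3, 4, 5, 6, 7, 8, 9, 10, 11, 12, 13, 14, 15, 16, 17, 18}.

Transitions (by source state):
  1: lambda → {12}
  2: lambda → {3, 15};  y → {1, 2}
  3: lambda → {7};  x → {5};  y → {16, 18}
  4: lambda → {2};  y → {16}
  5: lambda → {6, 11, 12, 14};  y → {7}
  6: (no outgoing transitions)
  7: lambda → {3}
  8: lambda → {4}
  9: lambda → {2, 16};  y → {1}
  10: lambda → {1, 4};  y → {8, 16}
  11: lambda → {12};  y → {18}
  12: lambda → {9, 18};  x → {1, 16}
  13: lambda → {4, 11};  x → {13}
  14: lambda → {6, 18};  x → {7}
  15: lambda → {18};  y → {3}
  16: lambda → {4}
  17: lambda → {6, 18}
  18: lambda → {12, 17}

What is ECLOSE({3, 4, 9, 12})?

Start with {3, 4, 9, 12}.
From 3 via lambda: add 7.
From 4 via lambda: add 2.
From 9 via lambda: add 16.
From 12 via lambda: add 18.
From 2 via lambda: add 15.
From 18 via lambda: add 17.
From 17 via lambda: add 6.
No new states can be added; the closed set is {2, 3, 4, 6, 7, 9, 12, 15, 16, 17, 18}.

{2, 3, 4, 6, 7, 9, 12, 15, 16, 17, 18}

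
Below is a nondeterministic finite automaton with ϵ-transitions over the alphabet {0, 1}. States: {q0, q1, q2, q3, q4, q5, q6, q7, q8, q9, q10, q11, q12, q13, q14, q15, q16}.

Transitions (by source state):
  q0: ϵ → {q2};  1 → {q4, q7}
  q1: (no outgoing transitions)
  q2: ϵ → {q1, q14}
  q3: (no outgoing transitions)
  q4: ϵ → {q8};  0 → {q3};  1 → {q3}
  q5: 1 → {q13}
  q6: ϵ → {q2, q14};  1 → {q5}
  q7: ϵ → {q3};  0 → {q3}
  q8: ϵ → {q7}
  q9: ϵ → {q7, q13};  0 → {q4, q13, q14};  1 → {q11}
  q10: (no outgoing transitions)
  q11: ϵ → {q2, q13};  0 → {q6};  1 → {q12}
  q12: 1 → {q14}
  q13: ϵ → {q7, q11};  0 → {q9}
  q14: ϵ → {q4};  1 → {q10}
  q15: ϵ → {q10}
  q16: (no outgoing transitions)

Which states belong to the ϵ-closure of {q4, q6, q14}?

Start with {q4, q6, q14}.
From q4 via ϵ: add q8.
From q6 via ϵ: add q2.
From q2 via ϵ: add q1.
From q8 via ϵ: add q7.
From q7 via ϵ: add q3.
No new states can be added; the closed set is {q1, q2, q3, q4, q6, q7, q8, q14}.

{q1, q2, q3, q4, q6, q7, q8, q14}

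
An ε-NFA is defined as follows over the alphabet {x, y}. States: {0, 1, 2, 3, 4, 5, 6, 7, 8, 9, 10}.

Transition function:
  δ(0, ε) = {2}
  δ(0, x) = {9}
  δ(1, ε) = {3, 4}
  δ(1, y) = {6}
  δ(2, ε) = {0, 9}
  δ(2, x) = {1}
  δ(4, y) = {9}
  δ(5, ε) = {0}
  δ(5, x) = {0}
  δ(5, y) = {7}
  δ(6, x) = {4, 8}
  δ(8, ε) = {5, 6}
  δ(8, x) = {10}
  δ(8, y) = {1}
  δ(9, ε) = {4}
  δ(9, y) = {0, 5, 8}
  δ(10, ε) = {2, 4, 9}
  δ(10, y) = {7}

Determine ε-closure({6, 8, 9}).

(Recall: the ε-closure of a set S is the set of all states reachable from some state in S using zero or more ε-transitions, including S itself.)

Start with {6, 8, 9}.
From 8 via ε: add 5.
From 9 via ε: add 4.
From 5 via ε: add 0.
From 0 via ε: add 2.
No new states can be added; the closed set is {0, 2, 4, 5, 6, 8, 9}.

{0, 2, 4, 5, 6, 8, 9}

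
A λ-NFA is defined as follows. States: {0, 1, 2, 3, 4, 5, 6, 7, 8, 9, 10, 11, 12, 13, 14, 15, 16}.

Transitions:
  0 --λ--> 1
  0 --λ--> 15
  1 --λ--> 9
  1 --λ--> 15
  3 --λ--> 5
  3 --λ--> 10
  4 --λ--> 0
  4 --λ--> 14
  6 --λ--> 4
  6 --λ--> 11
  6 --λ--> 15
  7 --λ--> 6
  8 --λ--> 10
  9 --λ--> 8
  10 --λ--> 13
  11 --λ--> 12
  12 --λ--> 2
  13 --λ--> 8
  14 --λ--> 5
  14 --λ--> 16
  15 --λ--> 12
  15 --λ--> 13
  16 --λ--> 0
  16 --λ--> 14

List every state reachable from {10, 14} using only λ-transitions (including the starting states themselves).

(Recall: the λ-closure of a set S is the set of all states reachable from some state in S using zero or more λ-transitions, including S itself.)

{0, 1, 2, 5, 8, 9, 10, 12, 13, 14, 15, 16}

Start with {10, 14}.
From 10 via λ: add 13.
From 14 via λ: add 5, 16.
From 13 via λ: add 8.
From 16 via λ: add 0.
From 0 via λ: add 1, 15.
From 1 via λ: add 9.
From 15 via λ: add 12.
From 12 via λ: add 2.
No new states can be added; the closed set is {0, 1, 2, 5, 8, 9, 10, 12, 13, 14, 15, 16}.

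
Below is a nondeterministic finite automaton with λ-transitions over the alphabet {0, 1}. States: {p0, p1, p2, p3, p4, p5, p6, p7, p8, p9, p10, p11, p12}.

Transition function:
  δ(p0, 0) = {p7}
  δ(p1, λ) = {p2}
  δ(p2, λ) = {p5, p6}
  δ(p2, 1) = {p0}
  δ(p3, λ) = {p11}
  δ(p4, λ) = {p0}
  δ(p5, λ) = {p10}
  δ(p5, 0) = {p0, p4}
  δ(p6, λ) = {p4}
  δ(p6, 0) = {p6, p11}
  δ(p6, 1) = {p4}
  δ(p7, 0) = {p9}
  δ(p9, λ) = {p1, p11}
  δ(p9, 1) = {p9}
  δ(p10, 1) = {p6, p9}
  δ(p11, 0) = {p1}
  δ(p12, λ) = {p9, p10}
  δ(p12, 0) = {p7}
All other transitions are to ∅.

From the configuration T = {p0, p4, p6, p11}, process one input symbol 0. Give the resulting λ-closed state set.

p0 on 0 → {p7}.
p6 on 0 → {p6, p11}.
p11 on 0 → {p1}.
No 0-transition from p4.
Union after reading 0: {p1, p6, p7, p11}.
Now take the λ-closure:
From p1 via λ: add p2.
From p6 via λ: add p4.
From p2 via λ: add p5.
From p4 via λ: add p0.
From p5 via λ: add p10.
No new states can be added; the closed set is {p0, p1, p2, p4, p5, p6, p7, p10, p11}.

{p0, p1, p2, p4, p5, p6, p7, p10, p11}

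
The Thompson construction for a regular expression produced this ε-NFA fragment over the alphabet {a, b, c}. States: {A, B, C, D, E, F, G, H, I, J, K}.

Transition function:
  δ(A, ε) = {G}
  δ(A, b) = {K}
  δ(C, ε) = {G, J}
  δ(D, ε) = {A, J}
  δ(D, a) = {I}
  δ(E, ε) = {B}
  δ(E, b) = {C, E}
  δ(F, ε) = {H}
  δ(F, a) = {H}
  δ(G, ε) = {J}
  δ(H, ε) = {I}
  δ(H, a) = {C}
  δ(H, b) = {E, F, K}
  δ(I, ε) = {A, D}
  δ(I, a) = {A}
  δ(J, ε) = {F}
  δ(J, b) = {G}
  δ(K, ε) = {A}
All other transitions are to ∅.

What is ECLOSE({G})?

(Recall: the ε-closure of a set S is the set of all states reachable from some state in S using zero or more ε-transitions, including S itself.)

Start with {G}.
From G via ε: add J.
From J via ε: add F.
From F via ε: add H.
From H via ε: add I.
From I via ε: add A, D.
No new states can be added; the closed set is {A, D, F, G, H, I, J}.

{A, D, F, G, H, I, J}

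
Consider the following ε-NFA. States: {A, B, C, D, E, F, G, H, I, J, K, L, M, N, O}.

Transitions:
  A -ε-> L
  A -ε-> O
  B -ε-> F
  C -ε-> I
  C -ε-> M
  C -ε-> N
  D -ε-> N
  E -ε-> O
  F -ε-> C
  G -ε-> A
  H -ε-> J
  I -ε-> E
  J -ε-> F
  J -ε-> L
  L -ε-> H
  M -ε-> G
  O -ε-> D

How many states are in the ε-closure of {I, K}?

Start with {I, K}.
From I via ε: add E.
From E via ε: add O.
From O via ε: add D.
From D via ε: add N.
ε-closure = {D, E, I, K, N, O}, which has 6 states.

6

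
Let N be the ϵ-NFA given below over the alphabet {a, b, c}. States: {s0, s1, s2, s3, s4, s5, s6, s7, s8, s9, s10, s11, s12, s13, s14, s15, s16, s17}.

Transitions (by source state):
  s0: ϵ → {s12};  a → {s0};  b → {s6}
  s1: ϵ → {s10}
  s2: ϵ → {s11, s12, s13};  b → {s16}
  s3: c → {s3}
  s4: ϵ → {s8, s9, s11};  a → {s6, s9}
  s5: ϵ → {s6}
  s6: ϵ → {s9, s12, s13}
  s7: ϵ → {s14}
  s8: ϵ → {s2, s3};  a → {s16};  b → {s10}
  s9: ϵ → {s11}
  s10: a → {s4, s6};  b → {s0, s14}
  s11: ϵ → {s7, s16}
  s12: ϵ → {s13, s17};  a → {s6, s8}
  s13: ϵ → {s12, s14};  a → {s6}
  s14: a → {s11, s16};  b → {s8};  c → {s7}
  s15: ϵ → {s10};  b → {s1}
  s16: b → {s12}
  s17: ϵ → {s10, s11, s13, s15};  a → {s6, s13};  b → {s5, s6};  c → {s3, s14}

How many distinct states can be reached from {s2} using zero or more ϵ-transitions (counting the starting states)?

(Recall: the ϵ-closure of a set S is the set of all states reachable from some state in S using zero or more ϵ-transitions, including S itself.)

10

Start with {s2}.
From s2 via ϵ: add s11, s12, s13.
From s11 via ϵ: add s7, s16.
From s12 via ϵ: add s17.
From s13 via ϵ: add s14.
From s17 via ϵ: add s10, s15.
ϵ-closure = {s2, s7, s10, s11, s12, s13, s14, s15, s16, s17}, which has 10 states.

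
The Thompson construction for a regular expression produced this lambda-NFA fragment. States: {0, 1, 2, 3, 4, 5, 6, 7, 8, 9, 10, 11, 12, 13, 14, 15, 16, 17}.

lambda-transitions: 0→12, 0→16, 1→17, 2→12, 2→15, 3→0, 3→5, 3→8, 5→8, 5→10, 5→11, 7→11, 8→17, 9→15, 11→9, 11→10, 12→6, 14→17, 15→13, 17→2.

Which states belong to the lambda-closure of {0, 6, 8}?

{0, 2, 6, 8, 12, 13, 15, 16, 17}

Start with {0, 6, 8}.
From 0 via lambda: add 12, 16.
From 8 via lambda: add 17.
From 17 via lambda: add 2.
From 2 via lambda: add 15.
From 15 via lambda: add 13.
No new states can be added; the closed set is {0, 2, 6, 8, 12, 13, 15, 16, 17}.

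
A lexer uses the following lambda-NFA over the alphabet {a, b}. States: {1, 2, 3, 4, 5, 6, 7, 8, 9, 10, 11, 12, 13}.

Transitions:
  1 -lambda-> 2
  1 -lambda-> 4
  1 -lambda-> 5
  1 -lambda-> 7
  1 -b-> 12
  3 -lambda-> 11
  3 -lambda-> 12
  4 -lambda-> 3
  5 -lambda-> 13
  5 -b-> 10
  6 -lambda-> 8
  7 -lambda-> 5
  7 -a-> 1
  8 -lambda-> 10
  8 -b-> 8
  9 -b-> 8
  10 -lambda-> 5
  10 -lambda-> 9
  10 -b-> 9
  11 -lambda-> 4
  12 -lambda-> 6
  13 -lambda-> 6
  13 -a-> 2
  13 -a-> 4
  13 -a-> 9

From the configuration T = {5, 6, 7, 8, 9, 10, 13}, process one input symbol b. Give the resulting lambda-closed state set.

5 on b → {10}.
8 on b → {8}.
9 on b → {8}.
10 on b → {9}.
No b-transition from 6, 7, 13.
Union after reading b: {8, 9, 10}.
Now take the lambda-closure:
From 10 via lambda: add 5.
From 5 via lambda: add 13.
From 13 via lambda: add 6.
No new states can be added; the closed set is {5, 6, 8, 9, 10, 13}.

{5, 6, 8, 9, 10, 13}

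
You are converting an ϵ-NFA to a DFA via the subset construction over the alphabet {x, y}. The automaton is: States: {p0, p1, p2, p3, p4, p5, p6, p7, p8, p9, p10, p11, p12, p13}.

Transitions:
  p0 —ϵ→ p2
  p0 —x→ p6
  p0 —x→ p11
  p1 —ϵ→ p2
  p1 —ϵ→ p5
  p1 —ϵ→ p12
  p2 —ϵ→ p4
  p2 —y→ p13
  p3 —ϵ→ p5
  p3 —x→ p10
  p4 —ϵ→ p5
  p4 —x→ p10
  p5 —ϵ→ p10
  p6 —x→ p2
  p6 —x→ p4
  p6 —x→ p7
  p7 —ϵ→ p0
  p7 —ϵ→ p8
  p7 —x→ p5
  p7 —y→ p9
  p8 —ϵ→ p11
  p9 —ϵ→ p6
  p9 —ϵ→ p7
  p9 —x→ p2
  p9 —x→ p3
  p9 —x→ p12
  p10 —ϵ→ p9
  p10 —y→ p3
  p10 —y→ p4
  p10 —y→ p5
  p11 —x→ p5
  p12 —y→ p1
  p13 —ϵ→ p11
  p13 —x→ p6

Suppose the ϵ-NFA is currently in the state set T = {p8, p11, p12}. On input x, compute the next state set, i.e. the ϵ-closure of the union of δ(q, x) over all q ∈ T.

p11 on x → {p5}.
No x-transition from p8, p12.
Union after reading x: {p5}.
Now take the ϵ-closure:
From p5 via ϵ: add p10.
From p10 via ϵ: add p9.
From p9 via ϵ: add p6, p7.
From p7 via ϵ: add p0, p8.
From p0 via ϵ: add p2.
From p8 via ϵ: add p11.
From p2 via ϵ: add p4.
No new states can be added; the closed set is {p0, p2, p4, p5, p6, p7, p8, p9, p10, p11}.

{p0, p2, p4, p5, p6, p7, p8, p9, p10, p11}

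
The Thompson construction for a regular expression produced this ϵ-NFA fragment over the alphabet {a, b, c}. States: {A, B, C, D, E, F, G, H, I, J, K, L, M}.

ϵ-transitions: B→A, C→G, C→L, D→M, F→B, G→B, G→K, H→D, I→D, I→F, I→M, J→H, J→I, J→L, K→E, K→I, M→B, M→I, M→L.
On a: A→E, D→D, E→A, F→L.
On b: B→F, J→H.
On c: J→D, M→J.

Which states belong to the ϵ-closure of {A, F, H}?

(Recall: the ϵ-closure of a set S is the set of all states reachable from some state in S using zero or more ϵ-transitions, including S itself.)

Start with {A, F, H}.
From F via ϵ: add B.
From H via ϵ: add D.
From D via ϵ: add M.
From M via ϵ: add I, L.
No new states can be added; the closed set is {A, B, D, F, H, I, L, M}.

{A, B, D, F, H, I, L, M}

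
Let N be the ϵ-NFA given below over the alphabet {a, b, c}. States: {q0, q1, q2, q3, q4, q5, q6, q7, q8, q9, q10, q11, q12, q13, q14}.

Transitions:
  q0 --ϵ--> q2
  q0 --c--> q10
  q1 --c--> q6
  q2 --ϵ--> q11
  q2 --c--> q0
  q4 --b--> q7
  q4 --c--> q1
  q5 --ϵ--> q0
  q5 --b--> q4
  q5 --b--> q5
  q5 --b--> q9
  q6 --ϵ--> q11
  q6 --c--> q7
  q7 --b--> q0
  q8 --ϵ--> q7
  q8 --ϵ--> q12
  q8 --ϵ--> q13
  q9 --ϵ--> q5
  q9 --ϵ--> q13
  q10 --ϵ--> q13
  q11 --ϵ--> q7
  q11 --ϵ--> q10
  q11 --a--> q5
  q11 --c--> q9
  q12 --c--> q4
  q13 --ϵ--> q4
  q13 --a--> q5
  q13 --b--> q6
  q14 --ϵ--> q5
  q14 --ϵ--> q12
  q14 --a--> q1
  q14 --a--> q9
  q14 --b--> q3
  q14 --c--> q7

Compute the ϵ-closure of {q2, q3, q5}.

{q0, q2, q3, q4, q5, q7, q10, q11, q13}

Start with {q2, q3, q5}.
From q2 via ϵ: add q11.
From q5 via ϵ: add q0.
From q11 via ϵ: add q7, q10.
From q10 via ϵ: add q13.
From q13 via ϵ: add q4.
No new states can be added; the closed set is {q0, q2, q3, q4, q5, q7, q10, q11, q13}.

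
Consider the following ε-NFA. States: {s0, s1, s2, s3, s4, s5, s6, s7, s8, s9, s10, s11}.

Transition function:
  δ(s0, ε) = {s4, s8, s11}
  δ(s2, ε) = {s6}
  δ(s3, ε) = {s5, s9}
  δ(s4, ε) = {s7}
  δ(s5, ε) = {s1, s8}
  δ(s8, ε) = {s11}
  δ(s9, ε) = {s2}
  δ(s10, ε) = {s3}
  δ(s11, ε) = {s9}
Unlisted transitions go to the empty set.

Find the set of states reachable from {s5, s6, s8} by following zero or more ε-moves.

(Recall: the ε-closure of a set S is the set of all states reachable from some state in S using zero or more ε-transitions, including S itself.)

Start with {s5, s6, s8}.
From s5 via ε: add s1.
From s8 via ε: add s11.
From s11 via ε: add s9.
From s9 via ε: add s2.
No new states can be added; the closed set is {s1, s2, s5, s6, s8, s9, s11}.

{s1, s2, s5, s6, s8, s9, s11}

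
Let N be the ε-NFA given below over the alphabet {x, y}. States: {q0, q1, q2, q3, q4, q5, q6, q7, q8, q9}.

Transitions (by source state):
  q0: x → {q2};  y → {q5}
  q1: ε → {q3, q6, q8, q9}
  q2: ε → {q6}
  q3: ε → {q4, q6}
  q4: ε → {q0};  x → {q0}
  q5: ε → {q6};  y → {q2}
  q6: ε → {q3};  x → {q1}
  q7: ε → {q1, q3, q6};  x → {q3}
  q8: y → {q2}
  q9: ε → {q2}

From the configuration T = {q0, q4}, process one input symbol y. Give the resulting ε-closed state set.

q0 on y → {q5}.
No y-transition from q4.
Union after reading y: {q5}.
Now take the ε-closure:
From q5 via ε: add q6.
From q6 via ε: add q3.
From q3 via ε: add q4.
From q4 via ε: add q0.
No new states can be added; the closed set is {q0, q3, q4, q5, q6}.

{q0, q3, q4, q5, q6}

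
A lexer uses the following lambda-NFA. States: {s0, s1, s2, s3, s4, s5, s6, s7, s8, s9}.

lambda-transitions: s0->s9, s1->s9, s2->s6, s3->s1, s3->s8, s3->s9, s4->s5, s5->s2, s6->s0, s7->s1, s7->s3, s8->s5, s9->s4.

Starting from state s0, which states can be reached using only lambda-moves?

Start with {s0}.
From s0 via lambda: add s9.
From s9 via lambda: add s4.
From s4 via lambda: add s5.
From s5 via lambda: add s2.
From s2 via lambda: add s6.
No new states can be added; the closed set is {s0, s2, s4, s5, s6, s9}.

{s0, s2, s4, s5, s6, s9}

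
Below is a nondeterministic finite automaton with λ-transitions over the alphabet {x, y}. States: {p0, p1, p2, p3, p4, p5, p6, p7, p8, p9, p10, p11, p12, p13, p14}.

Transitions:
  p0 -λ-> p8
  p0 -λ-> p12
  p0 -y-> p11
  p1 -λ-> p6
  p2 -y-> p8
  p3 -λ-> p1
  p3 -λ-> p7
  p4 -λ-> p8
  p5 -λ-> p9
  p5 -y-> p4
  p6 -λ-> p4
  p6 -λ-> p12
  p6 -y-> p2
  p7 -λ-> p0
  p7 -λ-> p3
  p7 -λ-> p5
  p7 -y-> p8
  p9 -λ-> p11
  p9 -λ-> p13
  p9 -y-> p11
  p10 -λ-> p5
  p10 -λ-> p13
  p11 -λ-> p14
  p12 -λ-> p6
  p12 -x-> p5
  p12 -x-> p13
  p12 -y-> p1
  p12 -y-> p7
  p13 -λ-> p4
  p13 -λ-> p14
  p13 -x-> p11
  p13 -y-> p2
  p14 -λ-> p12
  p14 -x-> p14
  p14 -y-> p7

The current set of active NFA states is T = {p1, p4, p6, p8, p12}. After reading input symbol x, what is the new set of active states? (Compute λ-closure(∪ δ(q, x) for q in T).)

p12 on x → {p5, p13}.
No x-transition from p1, p4, p6, p8.
Union after reading x: {p5, p13}.
Now take the λ-closure:
From p5 via λ: add p9.
From p13 via λ: add p4, p14.
From p4 via λ: add p8.
From p9 via λ: add p11.
From p14 via λ: add p12.
From p12 via λ: add p6.
No new states can be added; the closed set is {p4, p5, p6, p8, p9, p11, p12, p13, p14}.

{p4, p5, p6, p8, p9, p11, p12, p13, p14}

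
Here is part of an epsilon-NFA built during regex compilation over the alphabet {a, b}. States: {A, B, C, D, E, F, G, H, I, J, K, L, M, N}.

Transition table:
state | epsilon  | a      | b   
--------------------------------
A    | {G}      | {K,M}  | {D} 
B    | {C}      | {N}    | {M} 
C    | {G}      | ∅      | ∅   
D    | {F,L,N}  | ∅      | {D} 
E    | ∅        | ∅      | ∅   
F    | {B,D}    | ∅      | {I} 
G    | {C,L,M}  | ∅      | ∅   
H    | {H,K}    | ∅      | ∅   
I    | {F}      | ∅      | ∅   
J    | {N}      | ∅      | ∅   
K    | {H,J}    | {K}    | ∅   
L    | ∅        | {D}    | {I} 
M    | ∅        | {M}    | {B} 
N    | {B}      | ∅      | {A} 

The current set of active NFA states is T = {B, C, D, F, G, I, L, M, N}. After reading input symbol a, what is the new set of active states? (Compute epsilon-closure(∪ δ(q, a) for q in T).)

B on a → {N}.
L on a → {D}.
M on a → {M}.
No a-transition from C, D, F, G, I, N.
Union after reading a: {D, M, N}.
Now take the epsilon-closure:
From D via epsilon: add F, L.
From N via epsilon: add B.
From B via epsilon: add C.
From C via epsilon: add G.
No new states can be added; the closed set is {B, C, D, F, G, L, M, N}.

{B, C, D, F, G, L, M, N}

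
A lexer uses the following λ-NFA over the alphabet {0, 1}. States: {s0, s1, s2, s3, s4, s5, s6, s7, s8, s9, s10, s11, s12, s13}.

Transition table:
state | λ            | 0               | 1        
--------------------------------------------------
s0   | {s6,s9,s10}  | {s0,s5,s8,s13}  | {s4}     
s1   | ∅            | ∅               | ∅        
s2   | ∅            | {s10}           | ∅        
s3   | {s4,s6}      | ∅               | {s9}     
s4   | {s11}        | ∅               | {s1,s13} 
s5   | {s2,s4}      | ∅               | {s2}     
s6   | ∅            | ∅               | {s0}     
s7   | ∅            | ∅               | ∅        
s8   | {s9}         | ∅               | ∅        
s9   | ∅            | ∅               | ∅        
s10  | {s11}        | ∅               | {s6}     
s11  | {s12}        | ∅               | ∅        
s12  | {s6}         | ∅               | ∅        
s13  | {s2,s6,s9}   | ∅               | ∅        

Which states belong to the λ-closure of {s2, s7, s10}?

{s2, s6, s7, s10, s11, s12}

Start with {s2, s7, s10}.
From s10 via λ: add s11.
From s11 via λ: add s12.
From s12 via λ: add s6.
No new states can be added; the closed set is {s2, s6, s7, s10, s11, s12}.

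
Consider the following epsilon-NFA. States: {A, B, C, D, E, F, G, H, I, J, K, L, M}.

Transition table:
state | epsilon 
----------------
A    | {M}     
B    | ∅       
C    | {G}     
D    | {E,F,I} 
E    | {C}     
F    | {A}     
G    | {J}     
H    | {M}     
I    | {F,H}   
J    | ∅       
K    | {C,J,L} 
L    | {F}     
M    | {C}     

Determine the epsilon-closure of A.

Start with {A}.
From A via epsilon: add M.
From M via epsilon: add C.
From C via epsilon: add G.
From G via epsilon: add J.
No new states can be added; the closed set is {A, C, G, J, M}.

{A, C, G, J, M}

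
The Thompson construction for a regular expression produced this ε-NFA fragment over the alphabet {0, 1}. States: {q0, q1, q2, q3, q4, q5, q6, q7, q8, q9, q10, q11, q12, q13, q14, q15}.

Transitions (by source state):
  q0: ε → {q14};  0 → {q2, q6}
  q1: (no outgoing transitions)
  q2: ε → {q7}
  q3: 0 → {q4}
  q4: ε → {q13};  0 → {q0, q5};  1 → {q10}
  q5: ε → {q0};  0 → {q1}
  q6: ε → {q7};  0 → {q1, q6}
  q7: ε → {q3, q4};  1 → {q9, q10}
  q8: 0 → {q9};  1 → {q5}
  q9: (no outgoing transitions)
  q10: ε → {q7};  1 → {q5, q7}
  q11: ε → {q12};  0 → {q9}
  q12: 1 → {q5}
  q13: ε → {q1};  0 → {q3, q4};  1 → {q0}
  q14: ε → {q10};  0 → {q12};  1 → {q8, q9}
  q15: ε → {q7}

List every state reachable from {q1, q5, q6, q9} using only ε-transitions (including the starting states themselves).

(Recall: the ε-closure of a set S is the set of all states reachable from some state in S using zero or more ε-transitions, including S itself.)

{q0, q1, q3, q4, q5, q6, q7, q9, q10, q13, q14}

Start with {q1, q5, q6, q9}.
From q5 via ε: add q0.
From q6 via ε: add q7.
From q0 via ε: add q14.
From q7 via ε: add q3, q4.
From q4 via ε: add q13.
From q14 via ε: add q10.
No new states can be added; the closed set is {q0, q1, q3, q4, q5, q6, q7, q9, q10, q13, q14}.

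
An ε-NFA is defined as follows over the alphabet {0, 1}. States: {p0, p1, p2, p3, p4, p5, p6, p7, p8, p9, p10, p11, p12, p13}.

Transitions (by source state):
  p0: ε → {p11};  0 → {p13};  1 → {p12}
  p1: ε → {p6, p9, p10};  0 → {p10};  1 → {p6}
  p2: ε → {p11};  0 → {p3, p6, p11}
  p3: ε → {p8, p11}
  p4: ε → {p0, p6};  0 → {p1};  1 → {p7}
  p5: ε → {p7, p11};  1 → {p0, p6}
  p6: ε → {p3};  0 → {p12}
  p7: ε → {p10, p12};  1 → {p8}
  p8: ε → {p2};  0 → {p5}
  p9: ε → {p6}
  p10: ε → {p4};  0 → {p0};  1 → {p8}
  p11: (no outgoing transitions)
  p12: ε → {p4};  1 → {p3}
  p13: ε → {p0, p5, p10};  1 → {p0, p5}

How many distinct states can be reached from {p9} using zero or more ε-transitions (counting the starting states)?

Start with {p9}.
From p9 via ε: add p6.
From p6 via ε: add p3.
From p3 via ε: add p8, p11.
From p8 via ε: add p2.
ε-closure = {p2, p3, p6, p8, p9, p11}, which has 6 states.

6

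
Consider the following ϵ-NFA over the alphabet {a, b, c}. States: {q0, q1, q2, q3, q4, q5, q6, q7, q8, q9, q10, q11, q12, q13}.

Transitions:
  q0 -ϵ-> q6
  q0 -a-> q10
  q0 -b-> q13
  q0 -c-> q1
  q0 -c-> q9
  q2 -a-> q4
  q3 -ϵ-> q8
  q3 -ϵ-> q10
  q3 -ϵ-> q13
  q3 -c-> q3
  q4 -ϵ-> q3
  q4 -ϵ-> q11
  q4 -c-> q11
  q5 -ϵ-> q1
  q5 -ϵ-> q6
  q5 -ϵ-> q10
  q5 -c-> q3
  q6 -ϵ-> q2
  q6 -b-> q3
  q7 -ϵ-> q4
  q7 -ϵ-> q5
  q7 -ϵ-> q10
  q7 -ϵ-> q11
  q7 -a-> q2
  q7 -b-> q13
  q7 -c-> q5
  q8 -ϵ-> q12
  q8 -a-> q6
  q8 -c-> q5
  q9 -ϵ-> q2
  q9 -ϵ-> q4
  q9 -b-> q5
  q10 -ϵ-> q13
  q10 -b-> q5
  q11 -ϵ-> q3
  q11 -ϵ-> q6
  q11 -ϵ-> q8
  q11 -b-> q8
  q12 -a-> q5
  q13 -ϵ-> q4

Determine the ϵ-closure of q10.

{q2, q3, q4, q6, q8, q10, q11, q12, q13}

Start with {q10}.
From q10 via ϵ: add q13.
From q13 via ϵ: add q4.
From q4 via ϵ: add q3, q11.
From q3 via ϵ: add q8.
From q11 via ϵ: add q6.
From q6 via ϵ: add q2.
From q8 via ϵ: add q12.
No new states can be added; the closed set is {q2, q3, q4, q6, q8, q10, q11, q12, q13}.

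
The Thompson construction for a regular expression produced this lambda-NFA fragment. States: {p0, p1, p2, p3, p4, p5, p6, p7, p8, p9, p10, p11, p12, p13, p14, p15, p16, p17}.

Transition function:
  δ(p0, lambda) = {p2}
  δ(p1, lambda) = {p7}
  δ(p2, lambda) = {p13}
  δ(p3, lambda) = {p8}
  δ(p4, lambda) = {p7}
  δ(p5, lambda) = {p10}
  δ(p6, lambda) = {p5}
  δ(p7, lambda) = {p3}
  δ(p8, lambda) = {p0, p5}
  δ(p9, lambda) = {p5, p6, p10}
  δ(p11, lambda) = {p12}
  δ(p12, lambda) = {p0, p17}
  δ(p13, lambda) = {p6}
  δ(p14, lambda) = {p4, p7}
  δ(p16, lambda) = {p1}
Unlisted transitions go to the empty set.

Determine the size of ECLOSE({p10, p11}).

9

Start with {p10, p11}.
From p11 via lambda: add p12.
From p12 via lambda: add p0, p17.
From p0 via lambda: add p2.
From p2 via lambda: add p13.
From p13 via lambda: add p6.
From p6 via lambda: add p5.
lambda-closure = {p0, p2, p5, p6, p10, p11, p12, p13, p17}, which has 9 states.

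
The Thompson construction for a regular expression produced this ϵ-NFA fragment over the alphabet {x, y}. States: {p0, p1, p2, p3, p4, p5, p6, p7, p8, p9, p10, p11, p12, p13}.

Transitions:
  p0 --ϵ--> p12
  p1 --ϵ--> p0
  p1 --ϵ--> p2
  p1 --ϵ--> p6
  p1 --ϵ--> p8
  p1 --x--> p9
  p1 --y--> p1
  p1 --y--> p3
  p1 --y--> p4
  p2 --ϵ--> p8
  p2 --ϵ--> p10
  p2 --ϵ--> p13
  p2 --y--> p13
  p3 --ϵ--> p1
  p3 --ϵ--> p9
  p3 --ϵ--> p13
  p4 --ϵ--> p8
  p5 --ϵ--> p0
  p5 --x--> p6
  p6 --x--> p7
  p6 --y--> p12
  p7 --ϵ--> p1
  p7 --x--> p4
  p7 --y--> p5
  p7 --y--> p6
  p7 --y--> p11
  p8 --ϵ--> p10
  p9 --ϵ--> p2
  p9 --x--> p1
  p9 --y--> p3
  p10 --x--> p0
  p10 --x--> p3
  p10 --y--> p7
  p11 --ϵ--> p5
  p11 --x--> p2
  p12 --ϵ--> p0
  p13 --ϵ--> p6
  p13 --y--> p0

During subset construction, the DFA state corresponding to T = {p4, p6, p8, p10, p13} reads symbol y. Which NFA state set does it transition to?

p6 on y → {p12}.
p10 on y → {p7}.
p13 on y → {p0}.
No y-transition from p4, p8.
Union after reading y: {p0, p7, p12}.
Now take the ϵ-closure:
From p7 via ϵ: add p1.
From p1 via ϵ: add p2, p6, p8.
From p2 via ϵ: add p10, p13.
No new states can be added; the closed set is {p0, p1, p2, p6, p7, p8, p10, p12, p13}.

{p0, p1, p2, p6, p7, p8, p10, p12, p13}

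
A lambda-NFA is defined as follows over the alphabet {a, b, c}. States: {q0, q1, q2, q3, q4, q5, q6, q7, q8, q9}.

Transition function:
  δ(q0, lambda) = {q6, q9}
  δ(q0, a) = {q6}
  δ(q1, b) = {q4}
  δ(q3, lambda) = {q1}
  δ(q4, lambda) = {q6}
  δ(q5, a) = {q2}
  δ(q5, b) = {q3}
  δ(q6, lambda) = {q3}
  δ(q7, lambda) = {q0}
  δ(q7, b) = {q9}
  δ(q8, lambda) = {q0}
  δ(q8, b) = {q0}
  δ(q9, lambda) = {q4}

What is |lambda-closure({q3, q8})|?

Start with {q3, q8}.
From q3 via lambda: add q1.
From q8 via lambda: add q0.
From q0 via lambda: add q6, q9.
From q9 via lambda: add q4.
lambda-closure = {q0, q1, q3, q4, q6, q8, q9}, which has 7 states.

7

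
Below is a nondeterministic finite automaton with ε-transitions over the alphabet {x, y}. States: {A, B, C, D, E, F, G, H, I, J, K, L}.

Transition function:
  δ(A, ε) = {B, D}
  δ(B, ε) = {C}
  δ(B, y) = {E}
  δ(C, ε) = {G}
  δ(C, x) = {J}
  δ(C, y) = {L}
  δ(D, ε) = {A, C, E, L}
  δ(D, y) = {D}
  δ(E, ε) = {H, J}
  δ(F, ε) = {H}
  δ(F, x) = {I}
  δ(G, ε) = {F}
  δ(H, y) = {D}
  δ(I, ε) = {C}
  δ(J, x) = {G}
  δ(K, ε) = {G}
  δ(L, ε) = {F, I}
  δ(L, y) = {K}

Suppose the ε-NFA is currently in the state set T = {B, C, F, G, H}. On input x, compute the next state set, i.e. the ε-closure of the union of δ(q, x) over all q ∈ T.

{C, F, G, H, I, J}

C on x → {J}.
F on x → {I}.
No x-transition from B, G, H.
Union after reading x: {I, J}.
Now take the ε-closure:
From I via ε: add C.
From C via ε: add G.
From G via ε: add F.
From F via ε: add H.
No new states can be added; the closed set is {C, F, G, H, I, J}.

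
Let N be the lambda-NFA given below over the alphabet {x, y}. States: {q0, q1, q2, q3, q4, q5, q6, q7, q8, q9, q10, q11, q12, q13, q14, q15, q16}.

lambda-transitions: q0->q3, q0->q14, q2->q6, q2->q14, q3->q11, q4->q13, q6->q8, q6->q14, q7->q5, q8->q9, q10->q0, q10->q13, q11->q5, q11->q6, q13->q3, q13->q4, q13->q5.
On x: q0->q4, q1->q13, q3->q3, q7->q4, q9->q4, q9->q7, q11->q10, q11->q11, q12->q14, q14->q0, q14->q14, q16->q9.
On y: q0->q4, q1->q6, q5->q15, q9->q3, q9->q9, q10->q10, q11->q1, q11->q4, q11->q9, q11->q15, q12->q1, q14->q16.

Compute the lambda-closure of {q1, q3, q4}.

{q1, q3, q4, q5, q6, q8, q9, q11, q13, q14}

Start with {q1, q3, q4}.
From q3 via lambda: add q11.
From q4 via lambda: add q13.
From q11 via lambda: add q5, q6.
From q6 via lambda: add q8, q14.
From q8 via lambda: add q9.
No new states can be added; the closed set is {q1, q3, q4, q5, q6, q8, q9, q11, q13, q14}.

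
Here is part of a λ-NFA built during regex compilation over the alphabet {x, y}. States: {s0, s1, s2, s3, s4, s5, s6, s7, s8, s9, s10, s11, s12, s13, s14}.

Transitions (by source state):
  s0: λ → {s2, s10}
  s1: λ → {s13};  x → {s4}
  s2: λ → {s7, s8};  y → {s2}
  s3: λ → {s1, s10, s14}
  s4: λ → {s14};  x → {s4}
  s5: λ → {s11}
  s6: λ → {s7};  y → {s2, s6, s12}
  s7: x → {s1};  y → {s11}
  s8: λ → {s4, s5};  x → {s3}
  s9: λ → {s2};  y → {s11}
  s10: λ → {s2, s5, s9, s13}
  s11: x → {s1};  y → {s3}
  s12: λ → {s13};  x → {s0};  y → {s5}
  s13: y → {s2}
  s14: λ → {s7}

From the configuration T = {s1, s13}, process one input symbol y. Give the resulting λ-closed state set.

s13 on y → {s2}.
No y-transition from s1.
Union after reading y: {s2}.
Now take the λ-closure:
From s2 via λ: add s7, s8.
From s8 via λ: add s4, s5.
From s4 via λ: add s14.
From s5 via λ: add s11.
No new states can be added; the closed set is {s2, s4, s5, s7, s8, s11, s14}.

{s2, s4, s5, s7, s8, s11, s14}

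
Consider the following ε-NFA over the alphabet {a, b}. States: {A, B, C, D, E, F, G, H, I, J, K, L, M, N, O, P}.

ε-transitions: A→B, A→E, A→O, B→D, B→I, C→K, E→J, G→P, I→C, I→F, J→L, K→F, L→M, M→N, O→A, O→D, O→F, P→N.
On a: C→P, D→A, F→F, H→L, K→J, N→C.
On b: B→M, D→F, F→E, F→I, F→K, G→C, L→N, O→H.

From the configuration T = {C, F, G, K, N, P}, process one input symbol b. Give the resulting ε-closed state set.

{C, E, F, I, J, K, L, M, N}

F on b → {E, I, K}.
G on b → {C}.
No b-transition from C, K, N, P.
Union after reading b: {C, E, I, K}.
Now take the ε-closure:
From E via ε: add J.
From I via ε: add F.
From J via ε: add L.
From L via ε: add M.
From M via ε: add N.
No new states can be added; the closed set is {C, E, F, I, J, K, L, M, N}.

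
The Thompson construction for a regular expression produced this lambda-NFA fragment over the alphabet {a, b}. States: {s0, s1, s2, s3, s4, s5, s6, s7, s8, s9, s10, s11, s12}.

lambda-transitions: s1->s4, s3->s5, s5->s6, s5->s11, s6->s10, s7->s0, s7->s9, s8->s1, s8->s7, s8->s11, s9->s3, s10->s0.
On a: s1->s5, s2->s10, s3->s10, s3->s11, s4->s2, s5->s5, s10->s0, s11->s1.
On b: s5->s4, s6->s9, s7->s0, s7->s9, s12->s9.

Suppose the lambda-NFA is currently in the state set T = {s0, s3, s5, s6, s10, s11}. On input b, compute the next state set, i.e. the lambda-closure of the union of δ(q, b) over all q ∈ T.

s5 on b → {s4}.
s6 on b → {s9}.
No b-transition from s0, s3, s10, s11.
Union after reading b: {s4, s9}.
Now take the lambda-closure:
From s9 via lambda: add s3.
From s3 via lambda: add s5.
From s5 via lambda: add s6, s11.
From s6 via lambda: add s10.
From s10 via lambda: add s0.
No new states can be added; the closed set is {s0, s3, s4, s5, s6, s9, s10, s11}.

{s0, s3, s4, s5, s6, s9, s10, s11}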